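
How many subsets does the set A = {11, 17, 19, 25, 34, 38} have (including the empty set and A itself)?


Set A = {11, 17, 19, 25, 34, 38}
|A| = 6
The power set P(A) contains all subsets of A.
|P(A)| = 2^|A| = 2^6 = 64

64


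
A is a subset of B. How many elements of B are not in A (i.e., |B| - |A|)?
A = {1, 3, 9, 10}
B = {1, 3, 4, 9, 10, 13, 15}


Set A = {1, 3, 9, 10}, |A| = 4
Set B = {1, 3, 4, 9, 10, 13, 15}, |B| = 7
Since A ⊆ B: B \ A = {4, 13, 15}
|B| - |A| = 7 - 4 = 3

3


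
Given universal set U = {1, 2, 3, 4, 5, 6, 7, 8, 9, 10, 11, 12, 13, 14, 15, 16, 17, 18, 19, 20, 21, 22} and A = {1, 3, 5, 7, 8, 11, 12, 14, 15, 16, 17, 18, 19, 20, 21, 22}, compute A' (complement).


Universal set U = {1, 2, 3, 4, 5, 6, 7, 8, 9, 10, 11, 12, 13, 14, 15, 16, 17, 18, 19, 20, 21, 22}
Set A = {1, 3, 5, 7, 8, 11, 12, 14, 15, 16, 17, 18, 19, 20, 21, 22}
A' = U \ A = elements in U but not in A
Checking each element of U:
1 (in A, exclude), 2 (not in A, include), 3 (in A, exclude), 4 (not in A, include), 5 (in A, exclude), 6 (not in A, include), 7 (in A, exclude), 8 (in A, exclude), 9 (not in A, include), 10 (not in A, include), 11 (in A, exclude), 12 (in A, exclude), 13 (not in A, include), 14 (in A, exclude), 15 (in A, exclude), 16 (in A, exclude), 17 (in A, exclude), 18 (in A, exclude), 19 (in A, exclude), 20 (in A, exclude), 21 (in A, exclude), 22 (in A, exclude)
A' = {2, 4, 6, 9, 10, 13}

{2, 4, 6, 9, 10, 13}


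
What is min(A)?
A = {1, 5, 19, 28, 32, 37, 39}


Set A = {1, 5, 19, 28, 32, 37, 39}
Elements in ascending order: 1, 5, 19, 28, 32, 37, 39
The smallest element is 1.

1


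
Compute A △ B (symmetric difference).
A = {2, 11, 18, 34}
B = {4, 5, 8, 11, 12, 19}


Set A = {2, 11, 18, 34}
Set B = {4, 5, 8, 11, 12, 19}
A △ B = (A \ B) ∪ (B \ A)
Elements in A but not B: {2, 18, 34}
Elements in B but not A: {4, 5, 8, 12, 19}
A △ B = {2, 4, 5, 8, 12, 18, 19, 34}

{2, 4, 5, 8, 12, 18, 19, 34}


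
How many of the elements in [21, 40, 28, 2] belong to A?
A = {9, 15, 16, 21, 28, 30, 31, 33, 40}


Set A = {9, 15, 16, 21, 28, 30, 31, 33, 40}
Candidates: [21, 40, 28, 2]
Check each candidate:
21 ∈ A, 40 ∈ A, 28 ∈ A, 2 ∉ A
Count of candidates in A: 3

3


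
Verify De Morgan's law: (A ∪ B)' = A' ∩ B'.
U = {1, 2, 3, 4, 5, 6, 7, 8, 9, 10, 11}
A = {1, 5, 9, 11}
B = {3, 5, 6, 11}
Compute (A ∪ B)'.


U = {1, 2, 3, 4, 5, 6, 7, 8, 9, 10, 11}
A = {1, 5, 9, 11}, B = {3, 5, 6, 11}
A ∪ B = {1, 3, 5, 6, 9, 11}
(A ∪ B)' = U \ (A ∪ B) = {2, 4, 7, 8, 10}
Verification via A' ∩ B': A' = {2, 3, 4, 6, 7, 8, 10}, B' = {1, 2, 4, 7, 8, 9, 10}
A' ∩ B' = {2, 4, 7, 8, 10} ✓

{2, 4, 7, 8, 10}


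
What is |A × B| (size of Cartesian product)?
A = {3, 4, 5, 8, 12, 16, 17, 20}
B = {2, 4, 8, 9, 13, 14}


Set A = {3, 4, 5, 8, 12, 16, 17, 20} has 8 elements.
Set B = {2, 4, 8, 9, 13, 14} has 6 elements.
|A × B| = |A| × |B| = 8 × 6 = 48

48


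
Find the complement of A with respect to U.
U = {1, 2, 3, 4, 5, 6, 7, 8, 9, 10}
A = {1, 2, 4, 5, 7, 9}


Universal set U = {1, 2, 3, 4, 5, 6, 7, 8, 9, 10}
Set A = {1, 2, 4, 5, 7, 9}
A' = U \ A = elements in U but not in A
Checking each element of U:
1 (in A, exclude), 2 (in A, exclude), 3 (not in A, include), 4 (in A, exclude), 5 (in A, exclude), 6 (not in A, include), 7 (in A, exclude), 8 (not in A, include), 9 (in A, exclude), 10 (not in A, include)
A' = {3, 6, 8, 10}

{3, 6, 8, 10}


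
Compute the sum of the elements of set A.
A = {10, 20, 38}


Set A = {10, 20, 38}
Sum = 10 + 20 + 38 = 68

68


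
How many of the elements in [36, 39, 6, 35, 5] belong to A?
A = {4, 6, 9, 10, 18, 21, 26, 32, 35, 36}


Set A = {4, 6, 9, 10, 18, 21, 26, 32, 35, 36}
Candidates: [36, 39, 6, 35, 5]
Check each candidate:
36 ∈ A, 39 ∉ A, 6 ∈ A, 35 ∈ A, 5 ∉ A
Count of candidates in A: 3

3


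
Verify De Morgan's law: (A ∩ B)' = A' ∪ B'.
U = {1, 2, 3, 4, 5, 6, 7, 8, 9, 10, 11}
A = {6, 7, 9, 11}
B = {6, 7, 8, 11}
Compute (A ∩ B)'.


U = {1, 2, 3, 4, 5, 6, 7, 8, 9, 10, 11}
A = {6, 7, 9, 11}, B = {6, 7, 8, 11}
A ∩ B = {6, 7, 11}
(A ∩ B)' = U \ (A ∩ B) = {1, 2, 3, 4, 5, 8, 9, 10}
Verification via A' ∪ B': A' = {1, 2, 3, 4, 5, 8, 10}, B' = {1, 2, 3, 4, 5, 9, 10}
A' ∪ B' = {1, 2, 3, 4, 5, 8, 9, 10} ✓

{1, 2, 3, 4, 5, 8, 9, 10}


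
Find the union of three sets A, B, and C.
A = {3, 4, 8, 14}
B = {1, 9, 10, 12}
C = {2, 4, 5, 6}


Set A = {3, 4, 8, 14}
Set B = {1, 9, 10, 12}
Set C = {2, 4, 5, 6}
First, A ∪ B = {1, 3, 4, 8, 9, 10, 12, 14}
Then, (A ∪ B) ∪ C = {1, 2, 3, 4, 5, 6, 8, 9, 10, 12, 14}

{1, 2, 3, 4, 5, 6, 8, 9, 10, 12, 14}


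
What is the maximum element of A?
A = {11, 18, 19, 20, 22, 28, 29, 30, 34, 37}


Set A = {11, 18, 19, 20, 22, 28, 29, 30, 34, 37}
Elements in ascending order: 11, 18, 19, 20, 22, 28, 29, 30, 34, 37
The largest element is 37.

37


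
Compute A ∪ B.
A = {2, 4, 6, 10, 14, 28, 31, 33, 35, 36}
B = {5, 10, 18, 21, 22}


Set A = {2, 4, 6, 10, 14, 28, 31, 33, 35, 36}
Set B = {5, 10, 18, 21, 22}
A ∪ B includes all elements in either set.
Elements from A: {2, 4, 6, 10, 14, 28, 31, 33, 35, 36}
Elements from B not already included: {5, 18, 21, 22}
A ∪ B = {2, 4, 5, 6, 10, 14, 18, 21, 22, 28, 31, 33, 35, 36}

{2, 4, 5, 6, 10, 14, 18, 21, 22, 28, 31, 33, 35, 36}


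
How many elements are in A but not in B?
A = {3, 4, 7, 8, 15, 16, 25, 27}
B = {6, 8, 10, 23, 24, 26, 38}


Set A = {3, 4, 7, 8, 15, 16, 25, 27}
Set B = {6, 8, 10, 23, 24, 26, 38}
A \ B = {3, 4, 7, 15, 16, 25, 27}
|A \ B| = 7

7


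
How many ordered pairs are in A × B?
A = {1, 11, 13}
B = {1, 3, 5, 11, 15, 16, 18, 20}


Set A = {1, 11, 13} has 3 elements.
Set B = {1, 3, 5, 11, 15, 16, 18, 20} has 8 elements.
|A × B| = |A| × |B| = 3 × 8 = 24

24


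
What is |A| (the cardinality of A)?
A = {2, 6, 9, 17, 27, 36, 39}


Set A = {2, 6, 9, 17, 27, 36, 39}
Listing elements: 2, 6, 9, 17, 27, 36, 39
Counting: 7 elements
|A| = 7

7


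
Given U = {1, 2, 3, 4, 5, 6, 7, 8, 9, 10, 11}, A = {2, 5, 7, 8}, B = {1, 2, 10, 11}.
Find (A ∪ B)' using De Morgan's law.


U = {1, 2, 3, 4, 5, 6, 7, 8, 9, 10, 11}
A = {2, 5, 7, 8}, B = {1, 2, 10, 11}
A ∪ B = {1, 2, 5, 7, 8, 10, 11}
(A ∪ B)' = U \ (A ∪ B) = {3, 4, 6, 9}
Verification via A' ∩ B': A' = {1, 3, 4, 6, 9, 10, 11}, B' = {3, 4, 5, 6, 7, 8, 9}
A' ∩ B' = {3, 4, 6, 9} ✓

{3, 4, 6, 9}


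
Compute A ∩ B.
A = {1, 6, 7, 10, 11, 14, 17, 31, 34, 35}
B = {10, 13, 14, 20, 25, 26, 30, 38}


Set A = {1, 6, 7, 10, 11, 14, 17, 31, 34, 35}
Set B = {10, 13, 14, 20, 25, 26, 30, 38}
A ∩ B includes only elements in both sets.
Check each element of A against B:
1 ✗, 6 ✗, 7 ✗, 10 ✓, 11 ✗, 14 ✓, 17 ✗, 31 ✗, 34 ✗, 35 ✗
A ∩ B = {10, 14}

{10, 14}


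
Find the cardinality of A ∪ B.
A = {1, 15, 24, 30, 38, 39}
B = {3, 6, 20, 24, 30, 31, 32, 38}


Set A = {1, 15, 24, 30, 38, 39}, |A| = 6
Set B = {3, 6, 20, 24, 30, 31, 32, 38}, |B| = 8
A ∩ B = {24, 30, 38}, |A ∩ B| = 3
|A ∪ B| = |A| + |B| - |A ∩ B| = 6 + 8 - 3 = 11

11


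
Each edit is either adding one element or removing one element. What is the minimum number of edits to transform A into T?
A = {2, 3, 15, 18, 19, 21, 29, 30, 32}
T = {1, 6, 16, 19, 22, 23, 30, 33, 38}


Set A = {2, 3, 15, 18, 19, 21, 29, 30, 32}
Set T = {1, 6, 16, 19, 22, 23, 30, 33, 38}
Elements to remove from A (in A, not in T): {2, 3, 15, 18, 21, 29, 32} → 7 removals
Elements to add to A (in T, not in A): {1, 6, 16, 22, 23, 33, 38} → 7 additions
Total edits = 7 + 7 = 14

14


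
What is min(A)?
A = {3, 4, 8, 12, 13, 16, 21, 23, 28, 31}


Set A = {3, 4, 8, 12, 13, 16, 21, 23, 28, 31}
Elements in ascending order: 3, 4, 8, 12, 13, 16, 21, 23, 28, 31
The smallest element is 3.

3


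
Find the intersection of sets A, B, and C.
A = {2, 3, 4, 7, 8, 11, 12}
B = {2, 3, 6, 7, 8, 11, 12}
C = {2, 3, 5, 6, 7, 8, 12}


Set A = {2, 3, 4, 7, 8, 11, 12}
Set B = {2, 3, 6, 7, 8, 11, 12}
Set C = {2, 3, 5, 6, 7, 8, 12}
First, A ∩ B = {2, 3, 7, 8, 11, 12}
Then, (A ∩ B) ∩ C = {2, 3, 7, 8, 12}

{2, 3, 7, 8, 12}


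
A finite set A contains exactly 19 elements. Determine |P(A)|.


The set has 19 elements.
The power set contains all possible subsets.
|P(A)| = 2^|A| = 2^19 = 524288

524288


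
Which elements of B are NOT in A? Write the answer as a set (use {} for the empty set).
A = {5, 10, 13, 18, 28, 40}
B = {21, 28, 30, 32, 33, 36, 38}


Set A = {5, 10, 13, 18, 28, 40}
Set B = {21, 28, 30, 32, 33, 36, 38}
Check each element of B against A:
21 ∉ A (include), 28 ∈ A, 30 ∉ A (include), 32 ∉ A (include), 33 ∉ A (include), 36 ∉ A (include), 38 ∉ A (include)
Elements of B not in A: {21, 30, 32, 33, 36, 38}

{21, 30, 32, 33, 36, 38}


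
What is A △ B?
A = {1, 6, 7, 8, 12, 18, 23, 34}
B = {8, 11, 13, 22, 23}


Set A = {1, 6, 7, 8, 12, 18, 23, 34}
Set B = {8, 11, 13, 22, 23}
A △ B = (A \ B) ∪ (B \ A)
Elements in A but not B: {1, 6, 7, 12, 18, 34}
Elements in B but not A: {11, 13, 22}
A △ B = {1, 6, 7, 11, 12, 13, 18, 22, 34}

{1, 6, 7, 11, 12, 13, 18, 22, 34}


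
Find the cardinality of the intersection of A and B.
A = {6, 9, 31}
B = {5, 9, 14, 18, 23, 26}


Set A = {6, 9, 31}
Set B = {5, 9, 14, 18, 23, 26}
A ∩ B = {9}
|A ∩ B| = 1

1


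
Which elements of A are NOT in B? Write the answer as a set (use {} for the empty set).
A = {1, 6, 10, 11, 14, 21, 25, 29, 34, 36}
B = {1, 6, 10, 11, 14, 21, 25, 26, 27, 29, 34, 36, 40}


Set A = {1, 6, 10, 11, 14, 21, 25, 29, 34, 36}
Set B = {1, 6, 10, 11, 14, 21, 25, 26, 27, 29, 34, 36, 40}
Check each element of A against B:
1 ∈ B, 6 ∈ B, 10 ∈ B, 11 ∈ B, 14 ∈ B, 21 ∈ B, 25 ∈ B, 29 ∈ B, 34 ∈ B, 36 ∈ B
Elements of A not in B: {}

{}


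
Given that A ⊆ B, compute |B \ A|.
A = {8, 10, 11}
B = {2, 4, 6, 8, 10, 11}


Set A = {8, 10, 11}, |A| = 3
Set B = {2, 4, 6, 8, 10, 11}, |B| = 6
Since A ⊆ B: B \ A = {2, 4, 6}
|B| - |A| = 6 - 3 = 3

3


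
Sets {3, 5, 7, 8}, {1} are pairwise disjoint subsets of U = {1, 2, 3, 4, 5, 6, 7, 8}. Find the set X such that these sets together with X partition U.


U = {1, 2, 3, 4, 5, 6, 7, 8}
Shown blocks: {3, 5, 7, 8}, {1}
A partition's blocks are pairwise disjoint and cover U, so the missing block = U \ (union of shown blocks).
Union of shown blocks: {1, 3, 5, 7, 8}
Missing block = U \ (union) = {2, 4, 6}

{2, 4, 6}


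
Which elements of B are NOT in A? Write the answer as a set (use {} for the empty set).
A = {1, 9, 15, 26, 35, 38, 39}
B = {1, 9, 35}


Set A = {1, 9, 15, 26, 35, 38, 39}
Set B = {1, 9, 35}
Check each element of B against A:
1 ∈ A, 9 ∈ A, 35 ∈ A
Elements of B not in A: {}

{}


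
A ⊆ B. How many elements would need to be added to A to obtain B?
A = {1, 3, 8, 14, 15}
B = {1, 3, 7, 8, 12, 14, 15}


Set A = {1, 3, 8, 14, 15}, |A| = 5
Set B = {1, 3, 7, 8, 12, 14, 15}, |B| = 7
Since A ⊆ B: B \ A = {7, 12}
|B| - |A| = 7 - 5 = 2

2


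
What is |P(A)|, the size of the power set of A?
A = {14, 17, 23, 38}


Set A = {14, 17, 23, 38}
|A| = 4
The power set P(A) contains all subsets of A.
|P(A)| = 2^|A| = 2^4 = 16

16


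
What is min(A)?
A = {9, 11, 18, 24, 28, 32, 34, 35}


Set A = {9, 11, 18, 24, 28, 32, 34, 35}
Elements in ascending order: 9, 11, 18, 24, 28, 32, 34, 35
The smallest element is 9.

9


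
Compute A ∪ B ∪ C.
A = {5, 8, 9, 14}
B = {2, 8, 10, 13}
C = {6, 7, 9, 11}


Set A = {5, 8, 9, 14}
Set B = {2, 8, 10, 13}
Set C = {6, 7, 9, 11}
First, A ∪ B = {2, 5, 8, 9, 10, 13, 14}
Then, (A ∪ B) ∪ C = {2, 5, 6, 7, 8, 9, 10, 11, 13, 14}

{2, 5, 6, 7, 8, 9, 10, 11, 13, 14}


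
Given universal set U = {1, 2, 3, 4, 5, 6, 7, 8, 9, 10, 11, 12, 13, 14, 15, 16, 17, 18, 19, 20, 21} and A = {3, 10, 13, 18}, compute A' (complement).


Universal set U = {1, 2, 3, 4, 5, 6, 7, 8, 9, 10, 11, 12, 13, 14, 15, 16, 17, 18, 19, 20, 21}
Set A = {3, 10, 13, 18}
A' = U \ A = elements in U but not in A
Checking each element of U:
1 (not in A, include), 2 (not in A, include), 3 (in A, exclude), 4 (not in A, include), 5 (not in A, include), 6 (not in A, include), 7 (not in A, include), 8 (not in A, include), 9 (not in A, include), 10 (in A, exclude), 11 (not in A, include), 12 (not in A, include), 13 (in A, exclude), 14 (not in A, include), 15 (not in A, include), 16 (not in A, include), 17 (not in A, include), 18 (in A, exclude), 19 (not in A, include), 20 (not in A, include), 21 (not in A, include)
A' = {1, 2, 4, 5, 6, 7, 8, 9, 11, 12, 14, 15, 16, 17, 19, 20, 21}

{1, 2, 4, 5, 6, 7, 8, 9, 11, 12, 14, 15, 16, 17, 19, 20, 21}


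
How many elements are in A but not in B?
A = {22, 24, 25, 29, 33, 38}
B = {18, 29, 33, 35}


Set A = {22, 24, 25, 29, 33, 38}
Set B = {18, 29, 33, 35}
A \ B = {22, 24, 25, 38}
|A \ B| = 4

4


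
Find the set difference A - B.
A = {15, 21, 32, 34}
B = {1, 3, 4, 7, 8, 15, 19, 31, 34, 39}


Set A = {15, 21, 32, 34}
Set B = {1, 3, 4, 7, 8, 15, 19, 31, 34, 39}
A \ B includes elements in A that are not in B.
Check each element of A:
15 (in B, remove), 21 (not in B, keep), 32 (not in B, keep), 34 (in B, remove)
A \ B = {21, 32}

{21, 32}


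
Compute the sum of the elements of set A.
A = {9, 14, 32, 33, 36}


Set A = {9, 14, 32, 33, 36}
Sum = 9 + 14 + 32 + 33 + 36 = 124

124


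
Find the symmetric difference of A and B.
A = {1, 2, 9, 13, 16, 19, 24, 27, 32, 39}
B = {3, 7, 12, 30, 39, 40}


Set A = {1, 2, 9, 13, 16, 19, 24, 27, 32, 39}
Set B = {3, 7, 12, 30, 39, 40}
A △ B = (A \ B) ∪ (B \ A)
Elements in A but not B: {1, 2, 9, 13, 16, 19, 24, 27, 32}
Elements in B but not A: {3, 7, 12, 30, 40}
A △ B = {1, 2, 3, 7, 9, 12, 13, 16, 19, 24, 27, 30, 32, 40}

{1, 2, 3, 7, 9, 12, 13, 16, 19, 24, 27, 30, 32, 40}


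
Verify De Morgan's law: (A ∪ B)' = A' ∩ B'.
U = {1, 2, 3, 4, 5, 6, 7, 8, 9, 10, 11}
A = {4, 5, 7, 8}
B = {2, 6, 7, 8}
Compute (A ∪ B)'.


U = {1, 2, 3, 4, 5, 6, 7, 8, 9, 10, 11}
A = {4, 5, 7, 8}, B = {2, 6, 7, 8}
A ∪ B = {2, 4, 5, 6, 7, 8}
(A ∪ B)' = U \ (A ∪ B) = {1, 3, 9, 10, 11}
Verification via A' ∩ B': A' = {1, 2, 3, 6, 9, 10, 11}, B' = {1, 3, 4, 5, 9, 10, 11}
A' ∩ B' = {1, 3, 9, 10, 11} ✓

{1, 3, 9, 10, 11}


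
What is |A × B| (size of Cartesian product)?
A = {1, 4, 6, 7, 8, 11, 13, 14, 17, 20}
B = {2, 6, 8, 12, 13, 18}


Set A = {1, 4, 6, 7, 8, 11, 13, 14, 17, 20} has 10 elements.
Set B = {2, 6, 8, 12, 13, 18} has 6 elements.
|A × B| = |A| × |B| = 10 × 6 = 60

60


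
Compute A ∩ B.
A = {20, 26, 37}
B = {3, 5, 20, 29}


Set A = {20, 26, 37}
Set B = {3, 5, 20, 29}
A ∩ B includes only elements in both sets.
Check each element of A against B:
20 ✓, 26 ✗, 37 ✗
A ∩ B = {20}

{20}


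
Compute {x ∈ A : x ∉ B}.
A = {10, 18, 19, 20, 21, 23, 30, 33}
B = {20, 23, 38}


Set A = {10, 18, 19, 20, 21, 23, 30, 33}
Set B = {20, 23, 38}
Check each element of A against B:
10 ∉ B (include), 18 ∉ B (include), 19 ∉ B (include), 20 ∈ B, 21 ∉ B (include), 23 ∈ B, 30 ∉ B (include), 33 ∉ B (include)
Elements of A not in B: {10, 18, 19, 21, 30, 33}

{10, 18, 19, 21, 30, 33}


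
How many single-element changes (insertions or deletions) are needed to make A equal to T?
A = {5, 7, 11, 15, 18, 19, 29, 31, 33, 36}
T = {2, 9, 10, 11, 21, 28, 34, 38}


Set A = {5, 7, 11, 15, 18, 19, 29, 31, 33, 36}
Set T = {2, 9, 10, 11, 21, 28, 34, 38}
Elements to remove from A (in A, not in T): {5, 7, 15, 18, 19, 29, 31, 33, 36} → 9 removals
Elements to add to A (in T, not in A): {2, 9, 10, 21, 28, 34, 38} → 7 additions
Total edits = 9 + 7 = 16

16


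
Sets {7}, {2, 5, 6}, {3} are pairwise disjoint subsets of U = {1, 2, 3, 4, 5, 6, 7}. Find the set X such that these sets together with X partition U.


U = {1, 2, 3, 4, 5, 6, 7}
Shown blocks: {7}, {2, 5, 6}, {3}
A partition's blocks are pairwise disjoint and cover U, so the missing block = U \ (union of shown blocks).
Union of shown blocks: {2, 3, 5, 6, 7}
Missing block = U \ (union) = {1, 4}

{1, 4}


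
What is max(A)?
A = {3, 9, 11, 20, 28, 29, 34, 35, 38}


Set A = {3, 9, 11, 20, 28, 29, 34, 35, 38}
Elements in ascending order: 3, 9, 11, 20, 28, 29, 34, 35, 38
The largest element is 38.

38


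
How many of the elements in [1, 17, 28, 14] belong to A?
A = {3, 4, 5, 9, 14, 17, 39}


Set A = {3, 4, 5, 9, 14, 17, 39}
Candidates: [1, 17, 28, 14]
Check each candidate:
1 ∉ A, 17 ∈ A, 28 ∉ A, 14 ∈ A
Count of candidates in A: 2

2


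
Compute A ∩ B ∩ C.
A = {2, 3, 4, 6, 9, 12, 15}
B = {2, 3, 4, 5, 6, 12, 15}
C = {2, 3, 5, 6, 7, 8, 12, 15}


Set A = {2, 3, 4, 6, 9, 12, 15}
Set B = {2, 3, 4, 5, 6, 12, 15}
Set C = {2, 3, 5, 6, 7, 8, 12, 15}
First, A ∩ B = {2, 3, 4, 6, 12, 15}
Then, (A ∩ B) ∩ C = {2, 3, 6, 12, 15}

{2, 3, 6, 12, 15}


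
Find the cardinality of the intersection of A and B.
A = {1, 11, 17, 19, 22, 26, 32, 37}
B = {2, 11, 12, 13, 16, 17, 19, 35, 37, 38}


Set A = {1, 11, 17, 19, 22, 26, 32, 37}
Set B = {2, 11, 12, 13, 16, 17, 19, 35, 37, 38}
A ∩ B = {11, 17, 19, 37}
|A ∩ B| = 4

4


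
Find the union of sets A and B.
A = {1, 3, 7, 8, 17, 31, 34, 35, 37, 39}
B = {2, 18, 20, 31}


Set A = {1, 3, 7, 8, 17, 31, 34, 35, 37, 39}
Set B = {2, 18, 20, 31}
A ∪ B includes all elements in either set.
Elements from A: {1, 3, 7, 8, 17, 31, 34, 35, 37, 39}
Elements from B not already included: {2, 18, 20}
A ∪ B = {1, 2, 3, 7, 8, 17, 18, 20, 31, 34, 35, 37, 39}

{1, 2, 3, 7, 8, 17, 18, 20, 31, 34, 35, 37, 39}


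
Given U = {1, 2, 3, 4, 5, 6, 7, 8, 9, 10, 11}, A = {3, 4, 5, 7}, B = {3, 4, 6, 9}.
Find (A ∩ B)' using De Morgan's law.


U = {1, 2, 3, 4, 5, 6, 7, 8, 9, 10, 11}
A = {3, 4, 5, 7}, B = {3, 4, 6, 9}
A ∩ B = {3, 4}
(A ∩ B)' = U \ (A ∩ B) = {1, 2, 5, 6, 7, 8, 9, 10, 11}
Verification via A' ∪ B': A' = {1, 2, 6, 8, 9, 10, 11}, B' = {1, 2, 5, 7, 8, 10, 11}
A' ∪ B' = {1, 2, 5, 6, 7, 8, 9, 10, 11} ✓

{1, 2, 5, 6, 7, 8, 9, 10, 11}


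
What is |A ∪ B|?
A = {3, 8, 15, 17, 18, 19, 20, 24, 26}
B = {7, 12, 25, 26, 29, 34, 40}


Set A = {3, 8, 15, 17, 18, 19, 20, 24, 26}, |A| = 9
Set B = {7, 12, 25, 26, 29, 34, 40}, |B| = 7
A ∩ B = {26}, |A ∩ B| = 1
|A ∪ B| = |A| + |B| - |A ∩ B| = 9 + 7 - 1 = 15

15


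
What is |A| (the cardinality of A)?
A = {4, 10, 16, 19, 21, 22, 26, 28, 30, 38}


Set A = {4, 10, 16, 19, 21, 22, 26, 28, 30, 38}
Listing elements: 4, 10, 16, 19, 21, 22, 26, 28, 30, 38
Counting: 10 elements
|A| = 10

10


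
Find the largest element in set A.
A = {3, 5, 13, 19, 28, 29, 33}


Set A = {3, 5, 13, 19, 28, 29, 33}
Elements in ascending order: 3, 5, 13, 19, 28, 29, 33
The largest element is 33.

33


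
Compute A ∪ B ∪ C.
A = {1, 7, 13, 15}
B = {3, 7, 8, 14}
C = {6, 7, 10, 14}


Set A = {1, 7, 13, 15}
Set B = {3, 7, 8, 14}
Set C = {6, 7, 10, 14}
First, A ∪ B = {1, 3, 7, 8, 13, 14, 15}
Then, (A ∪ B) ∪ C = {1, 3, 6, 7, 8, 10, 13, 14, 15}

{1, 3, 6, 7, 8, 10, 13, 14, 15}


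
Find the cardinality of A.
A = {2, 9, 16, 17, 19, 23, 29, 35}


Set A = {2, 9, 16, 17, 19, 23, 29, 35}
Listing elements: 2, 9, 16, 17, 19, 23, 29, 35
Counting: 8 elements
|A| = 8

8


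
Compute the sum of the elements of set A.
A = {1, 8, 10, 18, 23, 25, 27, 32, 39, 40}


Set A = {1, 8, 10, 18, 23, 25, 27, 32, 39, 40}
Sum = 1 + 8 + 10 + 18 + 23 + 25 + 27 + 32 + 39 + 40 = 223

223


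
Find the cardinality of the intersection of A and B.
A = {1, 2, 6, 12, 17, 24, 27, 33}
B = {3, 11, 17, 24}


Set A = {1, 2, 6, 12, 17, 24, 27, 33}
Set B = {3, 11, 17, 24}
A ∩ B = {17, 24}
|A ∩ B| = 2

2


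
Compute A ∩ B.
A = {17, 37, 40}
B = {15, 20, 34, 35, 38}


Set A = {17, 37, 40}
Set B = {15, 20, 34, 35, 38}
A ∩ B includes only elements in both sets.
Check each element of A against B:
17 ✗, 37 ✗, 40 ✗
A ∩ B = {}

{}


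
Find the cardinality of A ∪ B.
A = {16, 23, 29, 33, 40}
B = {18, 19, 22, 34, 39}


Set A = {16, 23, 29, 33, 40}, |A| = 5
Set B = {18, 19, 22, 34, 39}, |B| = 5
A ∩ B = {}, |A ∩ B| = 0
|A ∪ B| = |A| + |B| - |A ∩ B| = 5 + 5 - 0 = 10

10


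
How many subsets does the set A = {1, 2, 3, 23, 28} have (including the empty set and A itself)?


Set A = {1, 2, 3, 23, 28}
|A| = 5
The power set P(A) contains all subsets of A.
|P(A)| = 2^|A| = 2^5 = 32

32


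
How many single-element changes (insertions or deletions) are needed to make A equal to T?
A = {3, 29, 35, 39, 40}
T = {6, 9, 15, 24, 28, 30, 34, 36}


Set A = {3, 29, 35, 39, 40}
Set T = {6, 9, 15, 24, 28, 30, 34, 36}
Elements to remove from A (in A, not in T): {3, 29, 35, 39, 40} → 5 removals
Elements to add to A (in T, not in A): {6, 9, 15, 24, 28, 30, 34, 36} → 8 additions
Total edits = 5 + 8 = 13

13


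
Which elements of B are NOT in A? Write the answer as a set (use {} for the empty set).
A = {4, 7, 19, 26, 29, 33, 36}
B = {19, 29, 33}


Set A = {4, 7, 19, 26, 29, 33, 36}
Set B = {19, 29, 33}
Check each element of B against A:
19 ∈ A, 29 ∈ A, 33 ∈ A
Elements of B not in A: {}

{}


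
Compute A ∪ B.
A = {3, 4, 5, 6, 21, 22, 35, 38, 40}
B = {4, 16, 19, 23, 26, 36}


Set A = {3, 4, 5, 6, 21, 22, 35, 38, 40}
Set B = {4, 16, 19, 23, 26, 36}
A ∪ B includes all elements in either set.
Elements from A: {3, 4, 5, 6, 21, 22, 35, 38, 40}
Elements from B not already included: {16, 19, 23, 26, 36}
A ∪ B = {3, 4, 5, 6, 16, 19, 21, 22, 23, 26, 35, 36, 38, 40}

{3, 4, 5, 6, 16, 19, 21, 22, 23, 26, 35, 36, 38, 40}


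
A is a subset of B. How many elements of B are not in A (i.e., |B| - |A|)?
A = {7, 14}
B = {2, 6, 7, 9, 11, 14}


Set A = {7, 14}, |A| = 2
Set B = {2, 6, 7, 9, 11, 14}, |B| = 6
Since A ⊆ B: B \ A = {2, 6, 9, 11}
|B| - |A| = 6 - 2 = 4

4


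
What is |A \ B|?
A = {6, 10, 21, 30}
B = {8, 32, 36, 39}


Set A = {6, 10, 21, 30}
Set B = {8, 32, 36, 39}
A \ B = {6, 10, 21, 30}
|A \ B| = 4

4


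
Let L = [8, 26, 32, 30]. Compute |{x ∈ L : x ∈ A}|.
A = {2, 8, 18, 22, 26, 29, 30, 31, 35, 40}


Set A = {2, 8, 18, 22, 26, 29, 30, 31, 35, 40}
Candidates: [8, 26, 32, 30]
Check each candidate:
8 ∈ A, 26 ∈ A, 32 ∉ A, 30 ∈ A
Count of candidates in A: 3

3


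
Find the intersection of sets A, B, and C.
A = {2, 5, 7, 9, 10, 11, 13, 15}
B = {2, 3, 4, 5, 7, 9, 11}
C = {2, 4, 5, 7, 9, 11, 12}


Set A = {2, 5, 7, 9, 10, 11, 13, 15}
Set B = {2, 3, 4, 5, 7, 9, 11}
Set C = {2, 4, 5, 7, 9, 11, 12}
First, A ∩ B = {2, 5, 7, 9, 11}
Then, (A ∩ B) ∩ C = {2, 5, 7, 9, 11}

{2, 5, 7, 9, 11}


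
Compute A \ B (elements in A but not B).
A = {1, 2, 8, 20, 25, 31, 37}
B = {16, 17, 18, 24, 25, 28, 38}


Set A = {1, 2, 8, 20, 25, 31, 37}
Set B = {16, 17, 18, 24, 25, 28, 38}
A \ B includes elements in A that are not in B.
Check each element of A:
1 (not in B, keep), 2 (not in B, keep), 8 (not in B, keep), 20 (not in B, keep), 25 (in B, remove), 31 (not in B, keep), 37 (not in B, keep)
A \ B = {1, 2, 8, 20, 31, 37}

{1, 2, 8, 20, 31, 37}


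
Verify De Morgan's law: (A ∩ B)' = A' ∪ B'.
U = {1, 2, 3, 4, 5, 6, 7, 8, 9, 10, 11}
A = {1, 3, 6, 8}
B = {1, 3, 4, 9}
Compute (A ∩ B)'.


U = {1, 2, 3, 4, 5, 6, 7, 8, 9, 10, 11}
A = {1, 3, 6, 8}, B = {1, 3, 4, 9}
A ∩ B = {1, 3}
(A ∩ B)' = U \ (A ∩ B) = {2, 4, 5, 6, 7, 8, 9, 10, 11}
Verification via A' ∪ B': A' = {2, 4, 5, 7, 9, 10, 11}, B' = {2, 5, 6, 7, 8, 10, 11}
A' ∪ B' = {2, 4, 5, 6, 7, 8, 9, 10, 11} ✓

{2, 4, 5, 6, 7, 8, 9, 10, 11}


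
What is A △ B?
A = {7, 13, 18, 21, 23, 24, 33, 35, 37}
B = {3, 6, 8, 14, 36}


Set A = {7, 13, 18, 21, 23, 24, 33, 35, 37}
Set B = {3, 6, 8, 14, 36}
A △ B = (A \ B) ∪ (B \ A)
Elements in A but not B: {7, 13, 18, 21, 23, 24, 33, 35, 37}
Elements in B but not A: {3, 6, 8, 14, 36}
A △ B = {3, 6, 7, 8, 13, 14, 18, 21, 23, 24, 33, 35, 36, 37}

{3, 6, 7, 8, 13, 14, 18, 21, 23, 24, 33, 35, 36, 37}


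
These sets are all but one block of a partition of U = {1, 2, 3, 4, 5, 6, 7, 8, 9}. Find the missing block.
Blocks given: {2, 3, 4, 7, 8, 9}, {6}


U = {1, 2, 3, 4, 5, 6, 7, 8, 9}
Shown blocks: {2, 3, 4, 7, 8, 9}, {6}
A partition's blocks are pairwise disjoint and cover U, so the missing block = U \ (union of shown blocks).
Union of shown blocks: {2, 3, 4, 6, 7, 8, 9}
Missing block = U \ (union) = {1, 5}

{1, 5}


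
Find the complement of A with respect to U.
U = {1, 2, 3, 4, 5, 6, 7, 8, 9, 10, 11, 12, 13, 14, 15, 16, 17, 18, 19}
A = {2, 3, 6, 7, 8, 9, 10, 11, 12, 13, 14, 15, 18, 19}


Universal set U = {1, 2, 3, 4, 5, 6, 7, 8, 9, 10, 11, 12, 13, 14, 15, 16, 17, 18, 19}
Set A = {2, 3, 6, 7, 8, 9, 10, 11, 12, 13, 14, 15, 18, 19}
A' = U \ A = elements in U but not in A
Checking each element of U:
1 (not in A, include), 2 (in A, exclude), 3 (in A, exclude), 4 (not in A, include), 5 (not in A, include), 6 (in A, exclude), 7 (in A, exclude), 8 (in A, exclude), 9 (in A, exclude), 10 (in A, exclude), 11 (in A, exclude), 12 (in A, exclude), 13 (in A, exclude), 14 (in A, exclude), 15 (in A, exclude), 16 (not in A, include), 17 (not in A, include), 18 (in A, exclude), 19 (in A, exclude)
A' = {1, 4, 5, 16, 17}

{1, 4, 5, 16, 17}


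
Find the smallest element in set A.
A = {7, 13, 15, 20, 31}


Set A = {7, 13, 15, 20, 31}
Elements in ascending order: 7, 13, 15, 20, 31
The smallest element is 7.

7


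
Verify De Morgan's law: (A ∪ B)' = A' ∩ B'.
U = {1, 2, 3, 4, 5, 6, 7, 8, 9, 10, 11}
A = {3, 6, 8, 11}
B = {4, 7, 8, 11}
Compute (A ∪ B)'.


U = {1, 2, 3, 4, 5, 6, 7, 8, 9, 10, 11}
A = {3, 6, 8, 11}, B = {4, 7, 8, 11}
A ∪ B = {3, 4, 6, 7, 8, 11}
(A ∪ B)' = U \ (A ∪ B) = {1, 2, 5, 9, 10}
Verification via A' ∩ B': A' = {1, 2, 4, 5, 7, 9, 10}, B' = {1, 2, 3, 5, 6, 9, 10}
A' ∩ B' = {1, 2, 5, 9, 10} ✓

{1, 2, 5, 9, 10}


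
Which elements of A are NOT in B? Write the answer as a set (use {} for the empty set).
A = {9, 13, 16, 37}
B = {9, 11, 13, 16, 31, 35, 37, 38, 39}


Set A = {9, 13, 16, 37}
Set B = {9, 11, 13, 16, 31, 35, 37, 38, 39}
Check each element of A against B:
9 ∈ B, 13 ∈ B, 16 ∈ B, 37 ∈ B
Elements of A not in B: {}

{}


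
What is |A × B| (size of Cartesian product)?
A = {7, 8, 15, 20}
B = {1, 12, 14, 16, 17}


Set A = {7, 8, 15, 20} has 4 elements.
Set B = {1, 12, 14, 16, 17} has 5 elements.
|A × B| = |A| × |B| = 4 × 5 = 20

20


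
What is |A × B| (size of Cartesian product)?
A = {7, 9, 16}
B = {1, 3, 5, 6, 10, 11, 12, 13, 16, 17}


Set A = {7, 9, 16} has 3 elements.
Set B = {1, 3, 5, 6, 10, 11, 12, 13, 16, 17} has 10 elements.
|A × B| = |A| × |B| = 3 × 10 = 30

30


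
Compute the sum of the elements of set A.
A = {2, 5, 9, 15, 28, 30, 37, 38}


Set A = {2, 5, 9, 15, 28, 30, 37, 38}
Sum = 2 + 5 + 9 + 15 + 28 + 30 + 37 + 38 = 164

164


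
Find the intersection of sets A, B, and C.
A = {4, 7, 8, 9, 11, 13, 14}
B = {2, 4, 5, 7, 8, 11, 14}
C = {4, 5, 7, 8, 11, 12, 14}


Set A = {4, 7, 8, 9, 11, 13, 14}
Set B = {2, 4, 5, 7, 8, 11, 14}
Set C = {4, 5, 7, 8, 11, 12, 14}
First, A ∩ B = {4, 7, 8, 11, 14}
Then, (A ∩ B) ∩ C = {4, 7, 8, 11, 14}

{4, 7, 8, 11, 14}


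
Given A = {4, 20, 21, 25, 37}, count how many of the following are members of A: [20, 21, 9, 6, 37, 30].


Set A = {4, 20, 21, 25, 37}
Candidates: [20, 21, 9, 6, 37, 30]
Check each candidate:
20 ∈ A, 21 ∈ A, 9 ∉ A, 6 ∉ A, 37 ∈ A, 30 ∉ A
Count of candidates in A: 3

3


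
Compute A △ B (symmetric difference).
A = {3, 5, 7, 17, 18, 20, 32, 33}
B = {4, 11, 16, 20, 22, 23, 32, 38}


Set A = {3, 5, 7, 17, 18, 20, 32, 33}
Set B = {4, 11, 16, 20, 22, 23, 32, 38}
A △ B = (A \ B) ∪ (B \ A)
Elements in A but not B: {3, 5, 7, 17, 18, 33}
Elements in B but not A: {4, 11, 16, 22, 23, 38}
A △ B = {3, 4, 5, 7, 11, 16, 17, 18, 22, 23, 33, 38}

{3, 4, 5, 7, 11, 16, 17, 18, 22, 23, 33, 38}


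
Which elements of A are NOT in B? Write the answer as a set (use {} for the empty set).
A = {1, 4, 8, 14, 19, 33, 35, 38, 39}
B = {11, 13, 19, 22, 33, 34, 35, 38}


Set A = {1, 4, 8, 14, 19, 33, 35, 38, 39}
Set B = {11, 13, 19, 22, 33, 34, 35, 38}
Check each element of A against B:
1 ∉ B (include), 4 ∉ B (include), 8 ∉ B (include), 14 ∉ B (include), 19 ∈ B, 33 ∈ B, 35 ∈ B, 38 ∈ B, 39 ∉ B (include)
Elements of A not in B: {1, 4, 8, 14, 39}

{1, 4, 8, 14, 39}


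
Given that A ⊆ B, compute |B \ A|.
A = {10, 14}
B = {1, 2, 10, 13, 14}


Set A = {10, 14}, |A| = 2
Set B = {1, 2, 10, 13, 14}, |B| = 5
Since A ⊆ B: B \ A = {1, 2, 13}
|B| - |A| = 5 - 2 = 3

3


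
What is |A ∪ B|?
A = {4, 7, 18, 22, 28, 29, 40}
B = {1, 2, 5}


Set A = {4, 7, 18, 22, 28, 29, 40}, |A| = 7
Set B = {1, 2, 5}, |B| = 3
A ∩ B = {}, |A ∩ B| = 0
|A ∪ B| = |A| + |B| - |A ∩ B| = 7 + 3 - 0 = 10

10


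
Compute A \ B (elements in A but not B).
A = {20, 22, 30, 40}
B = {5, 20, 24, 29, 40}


Set A = {20, 22, 30, 40}
Set B = {5, 20, 24, 29, 40}
A \ B includes elements in A that are not in B.
Check each element of A:
20 (in B, remove), 22 (not in B, keep), 30 (not in B, keep), 40 (in B, remove)
A \ B = {22, 30}

{22, 30}


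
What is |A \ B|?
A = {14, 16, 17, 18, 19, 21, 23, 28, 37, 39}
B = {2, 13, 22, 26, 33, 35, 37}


Set A = {14, 16, 17, 18, 19, 21, 23, 28, 37, 39}
Set B = {2, 13, 22, 26, 33, 35, 37}
A \ B = {14, 16, 17, 18, 19, 21, 23, 28, 39}
|A \ B| = 9

9


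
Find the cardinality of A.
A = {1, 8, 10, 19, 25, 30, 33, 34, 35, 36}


Set A = {1, 8, 10, 19, 25, 30, 33, 34, 35, 36}
Listing elements: 1, 8, 10, 19, 25, 30, 33, 34, 35, 36
Counting: 10 elements
|A| = 10

10


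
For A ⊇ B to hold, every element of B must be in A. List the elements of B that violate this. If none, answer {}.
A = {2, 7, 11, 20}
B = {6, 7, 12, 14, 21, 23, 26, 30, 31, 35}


Set A = {2, 7, 11, 20}
Set B = {6, 7, 12, 14, 21, 23, 26, 30, 31, 35}
Check each element of B against A:
6 ∉ A (include), 7 ∈ A, 12 ∉ A (include), 14 ∉ A (include), 21 ∉ A (include), 23 ∉ A (include), 26 ∉ A (include), 30 ∉ A (include), 31 ∉ A (include), 35 ∉ A (include)
Elements of B not in A: {6, 12, 14, 21, 23, 26, 30, 31, 35}

{6, 12, 14, 21, 23, 26, 30, 31, 35}


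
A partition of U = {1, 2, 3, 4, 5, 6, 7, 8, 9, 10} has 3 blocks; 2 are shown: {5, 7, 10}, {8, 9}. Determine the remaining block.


U = {1, 2, 3, 4, 5, 6, 7, 8, 9, 10}
Shown blocks: {5, 7, 10}, {8, 9}
A partition's blocks are pairwise disjoint and cover U, so the missing block = U \ (union of shown blocks).
Union of shown blocks: {5, 7, 8, 9, 10}
Missing block = U \ (union) = {1, 2, 3, 4, 6}

{1, 2, 3, 4, 6}


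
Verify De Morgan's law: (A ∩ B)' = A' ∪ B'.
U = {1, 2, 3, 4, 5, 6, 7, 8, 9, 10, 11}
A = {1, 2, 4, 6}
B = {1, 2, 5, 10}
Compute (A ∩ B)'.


U = {1, 2, 3, 4, 5, 6, 7, 8, 9, 10, 11}
A = {1, 2, 4, 6}, B = {1, 2, 5, 10}
A ∩ B = {1, 2}
(A ∩ B)' = U \ (A ∩ B) = {3, 4, 5, 6, 7, 8, 9, 10, 11}
Verification via A' ∪ B': A' = {3, 5, 7, 8, 9, 10, 11}, B' = {3, 4, 6, 7, 8, 9, 11}
A' ∪ B' = {3, 4, 5, 6, 7, 8, 9, 10, 11} ✓

{3, 4, 5, 6, 7, 8, 9, 10, 11}


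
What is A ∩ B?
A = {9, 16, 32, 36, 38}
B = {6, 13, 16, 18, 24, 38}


Set A = {9, 16, 32, 36, 38}
Set B = {6, 13, 16, 18, 24, 38}
A ∩ B includes only elements in both sets.
Check each element of A against B:
9 ✗, 16 ✓, 32 ✗, 36 ✗, 38 ✓
A ∩ B = {16, 38}

{16, 38}


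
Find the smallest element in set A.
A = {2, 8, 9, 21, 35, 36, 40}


Set A = {2, 8, 9, 21, 35, 36, 40}
Elements in ascending order: 2, 8, 9, 21, 35, 36, 40
The smallest element is 2.

2


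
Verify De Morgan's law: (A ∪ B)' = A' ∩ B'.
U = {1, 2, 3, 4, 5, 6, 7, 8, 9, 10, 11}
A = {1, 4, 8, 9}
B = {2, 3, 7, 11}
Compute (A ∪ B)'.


U = {1, 2, 3, 4, 5, 6, 7, 8, 9, 10, 11}
A = {1, 4, 8, 9}, B = {2, 3, 7, 11}
A ∪ B = {1, 2, 3, 4, 7, 8, 9, 11}
(A ∪ B)' = U \ (A ∪ B) = {5, 6, 10}
Verification via A' ∩ B': A' = {2, 3, 5, 6, 7, 10, 11}, B' = {1, 4, 5, 6, 8, 9, 10}
A' ∩ B' = {5, 6, 10} ✓

{5, 6, 10}


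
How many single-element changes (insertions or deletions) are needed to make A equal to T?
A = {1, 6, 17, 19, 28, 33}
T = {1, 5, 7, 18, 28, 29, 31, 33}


Set A = {1, 6, 17, 19, 28, 33}
Set T = {1, 5, 7, 18, 28, 29, 31, 33}
Elements to remove from A (in A, not in T): {6, 17, 19} → 3 removals
Elements to add to A (in T, not in A): {5, 7, 18, 29, 31} → 5 additions
Total edits = 3 + 5 = 8

8


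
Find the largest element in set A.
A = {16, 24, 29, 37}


Set A = {16, 24, 29, 37}
Elements in ascending order: 16, 24, 29, 37
The largest element is 37.

37


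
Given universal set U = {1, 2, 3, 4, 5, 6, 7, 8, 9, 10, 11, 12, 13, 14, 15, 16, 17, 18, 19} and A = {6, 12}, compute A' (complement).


Universal set U = {1, 2, 3, 4, 5, 6, 7, 8, 9, 10, 11, 12, 13, 14, 15, 16, 17, 18, 19}
Set A = {6, 12}
A' = U \ A = elements in U but not in A
Checking each element of U:
1 (not in A, include), 2 (not in A, include), 3 (not in A, include), 4 (not in A, include), 5 (not in A, include), 6 (in A, exclude), 7 (not in A, include), 8 (not in A, include), 9 (not in A, include), 10 (not in A, include), 11 (not in A, include), 12 (in A, exclude), 13 (not in A, include), 14 (not in A, include), 15 (not in A, include), 16 (not in A, include), 17 (not in A, include), 18 (not in A, include), 19 (not in A, include)
A' = {1, 2, 3, 4, 5, 7, 8, 9, 10, 11, 13, 14, 15, 16, 17, 18, 19}

{1, 2, 3, 4, 5, 7, 8, 9, 10, 11, 13, 14, 15, 16, 17, 18, 19}


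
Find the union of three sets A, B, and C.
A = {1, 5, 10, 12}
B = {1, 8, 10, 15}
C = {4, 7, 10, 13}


Set A = {1, 5, 10, 12}
Set B = {1, 8, 10, 15}
Set C = {4, 7, 10, 13}
First, A ∪ B = {1, 5, 8, 10, 12, 15}
Then, (A ∪ B) ∪ C = {1, 4, 5, 7, 8, 10, 12, 13, 15}

{1, 4, 5, 7, 8, 10, 12, 13, 15}


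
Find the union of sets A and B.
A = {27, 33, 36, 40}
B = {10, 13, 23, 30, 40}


Set A = {27, 33, 36, 40}
Set B = {10, 13, 23, 30, 40}
A ∪ B includes all elements in either set.
Elements from A: {27, 33, 36, 40}
Elements from B not already included: {10, 13, 23, 30}
A ∪ B = {10, 13, 23, 27, 30, 33, 36, 40}

{10, 13, 23, 27, 30, 33, 36, 40}


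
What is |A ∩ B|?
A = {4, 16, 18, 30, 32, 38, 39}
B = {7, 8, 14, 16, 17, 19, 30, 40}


Set A = {4, 16, 18, 30, 32, 38, 39}
Set B = {7, 8, 14, 16, 17, 19, 30, 40}
A ∩ B = {16, 30}
|A ∩ B| = 2

2


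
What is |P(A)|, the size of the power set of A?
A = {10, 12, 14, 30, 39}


Set A = {10, 12, 14, 30, 39}
|A| = 5
The power set P(A) contains all subsets of A.
|P(A)| = 2^|A| = 2^5 = 32

32


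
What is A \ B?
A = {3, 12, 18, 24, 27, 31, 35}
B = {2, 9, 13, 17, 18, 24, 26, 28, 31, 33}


Set A = {3, 12, 18, 24, 27, 31, 35}
Set B = {2, 9, 13, 17, 18, 24, 26, 28, 31, 33}
A \ B includes elements in A that are not in B.
Check each element of A:
3 (not in B, keep), 12 (not in B, keep), 18 (in B, remove), 24 (in B, remove), 27 (not in B, keep), 31 (in B, remove), 35 (not in B, keep)
A \ B = {3, 12, 27, 35}

{3, 12, 27, 35}


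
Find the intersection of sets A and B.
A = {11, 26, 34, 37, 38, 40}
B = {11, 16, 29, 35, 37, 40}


Set A = {11, 26, 34, 37, 38, 40}
Set B = {11, 16, 29, 35, 37, 40}
A ∩ B includes only elements in both sets.
Check each element of A against B:
11 ✓, 26 ✗, 34 ✗, 37 ✓, 38 ✗, 40 ✓
A ∩ B = {11, 37, 40}

{11, 37, 40}


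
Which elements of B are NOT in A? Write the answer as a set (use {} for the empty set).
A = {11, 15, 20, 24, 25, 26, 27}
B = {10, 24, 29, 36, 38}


Set A = {11, 15, 20, 24, 25, 26, 27}
Set B = {10, 24, 29, 36, 38}
Check each element of B against A:
10 ∉ A (include), 24 ∈ A, 29 ∉ A (include), 36 ∉ A (include), 38 ∉ A (include)
Elements of B not in A: {10, 29, 36, 38}

{10, 29, 36, 38}


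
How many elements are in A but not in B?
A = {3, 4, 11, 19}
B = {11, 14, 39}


Set A = {3, 4, 11, 19}
Set B = {11, 14, 39}
A \ B = {3, 4, 19}
|A \ B| = 3

3


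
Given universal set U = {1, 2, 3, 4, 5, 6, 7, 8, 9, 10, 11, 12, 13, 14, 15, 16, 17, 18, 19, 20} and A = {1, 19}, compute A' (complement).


Universal set U = {1, 2, 3, 4, 5, 6, 7, 8, 9, 10, 11, 12, 13, 14, 15, 16, 17, 18, 19, 20}
Set A = {1, 19}
A' = U \ A = elements in U but not in A
Checking each element of U:
1 (in A, exclude), 2 (not in A, include), 3 (not in A, include), 4 (not in A, include), 5 (not in A, include), 6 (not in A, include), 7 (not in A, include), 8 (not in A, include), 9 (not in A, include), 10 (not in A, include), 11 (not in A, include), 12 (not in A, include), 13 (not in A, include), 14 (not in A, include), 15 (not in A, include), 16 (not in A, include), 17 (not in A, include), 18 (not in A, include), 19 (in A, exclude), 20 (not in A, include)
A' = {2, 3, 4, 5, 6, 7, 8, 9, 10, 11, 12, 13, 14, 15, 16, 17, 18, 20}

{2, 3, 4, 5, 6, 7, 8, 9, 10, 11, 12, 13, 14, 15, 16, 17, 18, 20}


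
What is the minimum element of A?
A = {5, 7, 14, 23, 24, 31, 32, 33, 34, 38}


Set A = {5, 7, 14, 23, 24, 31, 32, 33, 34, 38}
Elements in ascending order: 5, 7, 14, 23, 24, 31, 32, 33, 34, 38
The smallest element is 5.

5


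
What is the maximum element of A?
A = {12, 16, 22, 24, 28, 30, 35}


Set A = {12, 16, 22, 24, 28, 30, 35}
Elements in ascending order: 12, 16, 22, 24, 28, 30, 35
The largest element is 35.

35


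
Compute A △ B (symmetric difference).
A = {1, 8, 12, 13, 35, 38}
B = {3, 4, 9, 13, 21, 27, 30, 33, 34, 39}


Set A = {1, 8, 12, 13, 35, 38}
Set B = {3, 4, 9, 13, 21, 27, 30, 33, 34, 39}
A △ B = (A \ B) ∪ (B \ A)
Elements in A but not B: {1, 8, 12, 35, 38}
Elements in B but not A: {3, 4, 9, 21, 27, 30, 33, 34, 39}
A △ B = {1, 3, 4, 8, 9, 12, 21, 27, 30, 33, 34, 35, 38, 39}

{1, 3, 4, 8, 9, 12, 21, 27, 30, 33, 34, 35, 38, 39}


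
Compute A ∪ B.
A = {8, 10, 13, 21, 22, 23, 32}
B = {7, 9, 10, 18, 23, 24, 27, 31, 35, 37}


Set A = {8, 10, 13, 21, 22, 23, 32}
Set B = {7, 9, 10, 18, 23, 24, 27, 31, 35, 37}
A ∪ B includes all elements in either set.
Elements from A: {8, 10, 13, 21, 22, 23, 32}
Elements from B not already included: {7, 9, 18, 24, 27, 31, 35, 37}
A ∪ B = {7, 8, 9, 10, 13, 18, 21, 22, 23, 24, 27, 31, 32, 35, 37}

{7, 8, 9, 10, 13, 18, 21, 22, 23, 24, 27, 31, 32, 35, 37}


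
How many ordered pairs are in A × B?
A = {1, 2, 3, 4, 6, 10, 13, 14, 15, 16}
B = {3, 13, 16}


Set A = {1, 2, 3, 4, 6, 10, 13, 14, 15, 16} has 10 elements.
Set B = {3, 13, 16} has 3 elements.
|A × B| = |A| × |B| = 10 × 3 = 30

30


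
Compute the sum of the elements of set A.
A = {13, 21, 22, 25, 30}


Set A = {13, 21, 22, 25, 30}
Sum = 13 + 21 + 22 + 25 + 30 = 111

111


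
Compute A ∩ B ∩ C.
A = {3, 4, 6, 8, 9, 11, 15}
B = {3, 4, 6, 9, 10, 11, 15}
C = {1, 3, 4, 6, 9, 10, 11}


Set A = {3, 4, 6, 8, 9, 11, 15}
Set B = {3, 4, 6, 9, 10, 11, 15}
Set C = {1, 3, 4, 6, 9, 10, 11}
First, A ∩ B = {3, 4, 6, 9, 11, 15}
Then, (A ∩ B) ∩ C = {3, 4, 6, 9, 11}

{3, 4, 6, 9, 11}


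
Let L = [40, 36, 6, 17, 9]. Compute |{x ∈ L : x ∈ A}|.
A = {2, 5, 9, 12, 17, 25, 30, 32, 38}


Set A = {2, 5, 9, 12, 17, 25, 30, 32, 38}
Candidates: [40, 36, 6, 17, 9]
Check each candidate:
40 ∉ A, 36 ∉ A, 6 ∉ A, 17 ∈ A, 9 ∈ A
Count of candidates in A: 2

2


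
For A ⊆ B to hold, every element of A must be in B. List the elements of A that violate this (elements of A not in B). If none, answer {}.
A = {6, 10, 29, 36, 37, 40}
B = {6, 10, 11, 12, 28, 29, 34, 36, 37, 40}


Set A = {6, 10, 29, 36, 37, 40}
Set B = {6, 10, 11, 12, 28, 29, 34, 36, 37, 40}
Check each element of A against B:
6 ∈ B, 10 ∈ B, 29 ∈ B, 36 ∈ B, 37 ∈ B, 40 ∈ B
Elements of A not in B: {}

{}


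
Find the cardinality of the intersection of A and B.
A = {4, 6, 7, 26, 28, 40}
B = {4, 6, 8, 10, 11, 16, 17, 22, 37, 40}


Set A = {4, 6, 7, 26, 28, 40}
Set B = {4, 6, 8, 10, 11, 16, 17, 22, 37, 40}
A ∩ B = {4, 6, 40}
|A ∩ B| = 3

3


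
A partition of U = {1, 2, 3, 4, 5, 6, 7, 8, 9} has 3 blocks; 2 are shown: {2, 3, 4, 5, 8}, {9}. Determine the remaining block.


U = {1, 2, 3, 4, 5, 6, 7, 8, 9}
Shown blocks: {2, 3, 4, 5, 8}, {9}
A partition's blocks are pairwise disjoint and cover U, so the missing block = U \ (union of shown blocks).
Union of shown blocks: {2, 3, 4, 5, 8, 9}
Missing block = U \ (union) = {1, 6, 7}

{1, 6, 7}


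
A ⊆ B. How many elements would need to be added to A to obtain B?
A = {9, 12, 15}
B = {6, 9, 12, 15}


Set A = {9, 12, 15}, |A| = 3
Set B = {6, 9, 12, 15}, |B| = 4
Since A ⊆ B: B \ A = {6}
|B| - |A| = 4 - 3 = 1

1
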